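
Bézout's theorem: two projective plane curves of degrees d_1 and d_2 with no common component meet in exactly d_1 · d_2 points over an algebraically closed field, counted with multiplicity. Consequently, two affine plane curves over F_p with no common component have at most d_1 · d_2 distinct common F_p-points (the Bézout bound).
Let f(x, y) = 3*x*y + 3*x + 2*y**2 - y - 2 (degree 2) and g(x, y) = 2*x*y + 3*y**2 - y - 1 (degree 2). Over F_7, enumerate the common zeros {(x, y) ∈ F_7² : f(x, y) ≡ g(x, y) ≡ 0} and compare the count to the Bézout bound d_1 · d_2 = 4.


Common zeros: {(5, 5)}; count = 1; Bézout bound = 4.

deg(f) = 2, deg(g) = 2, so Bézout bound = 4.
Scan x ∈ F_7. For each x, list the y ∈ F_7 with f(x, y) ≡ 0 and those with g(x, y) ≡ 0 (mod 7); the common zeros in that column are the intersection.
  x = 0: f ≡ 0 at y ∈ ∅; g ≡ 0 at y ∈ ∅; common: ∅.
  x = 1: f ≡ 0 at y ∈ ∅; g ≡ 0 at y ∈ ∅; common: ∅.
  x = 2: f ≡ 0 at y ∈ {4}; g ≡ 0 at y ∈ {3}; common: ∅.
  x = 3: f ≡ 0 at y ∈ {0, 3}; g ≡ 0 at y ∈ {1, 2}; common: ∅.
  x = 4: f ≡ 0 at y ∈ ∅; g ≡ 0 at y ∈ ∅; common: ∅.
  x = 5: f ≡ 0 at y ∈ {2, 5}; g ≡ 0 at y ∈ {5, 6}; common: {5}.
  x = 6: f ≡ 0 at y ∈ {1}; g ≡ 0 at y ∈ {4}; common: ∅.
Collecting: common zeros = {(5, 5)}, so the count is 1.
Comparison with the Bézout bound: 1 ≤ 4 = deg(f)·deg(g), as expected for curves with no common component (the affine F_7-count falls short of the bound because intersections may lie at infinity, over extension fields, or carry multiplicity).


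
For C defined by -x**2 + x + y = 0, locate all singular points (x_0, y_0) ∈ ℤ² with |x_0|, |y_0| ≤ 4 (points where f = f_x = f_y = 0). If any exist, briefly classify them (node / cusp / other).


No singular points in the scanned grid; C is smooth there.

Compute partial derivatives:
  f_x = 1 - 2*x.
  f_y = 1.
f_y = 1 is a nonzero constant, so f_y never vanishes: no point (x, y) can satisfy f = f_x = f_y = 0. In particular no (x, y) ∈ {−4, ..., 4}² is singular; the curve is smooth.


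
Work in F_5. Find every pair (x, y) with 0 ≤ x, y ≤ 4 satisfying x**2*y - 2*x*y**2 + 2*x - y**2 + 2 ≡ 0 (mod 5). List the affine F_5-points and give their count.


Affine F_5-points: {(1, 3), (1, 4), (2, 1), (3, 1), (4, 0), (4, 4)}; count = 6.

For each of the 25 pairs (x, y) ∈ F_5², evaluate f(x, y) mod 5. Record the zeros.
  x = 0: [0↦2, 1↦1, 2↦3, 3↦3, 4↦1]  zeros at y ∈ ∅
  x = 1: [0↦4, 1↦2, 2↦4, 3↦0, 4↦0]  zeros at y ∈ {3, 4}
  x = 2: [0↦1, 1↦0, 2↦4, 3↦3, 4↦2]  zeros at y ∈ {1}
  x = 3: [0↦3, 1↦0, 2↦3, 3↦2, 4↦2]  zeros at y ∈ {1}
  x = 4: [0↦0, 1↦2, 2↦1, 3↦2, 4↦0]  zeros at y ∈ {0, 4}
Collecting zeros: affine points = {(1, 3), (1, 4), (2, 1), (3, 1), (4, 0), (4, 4)}.
Total count |C(F_5)_aff| = 6.


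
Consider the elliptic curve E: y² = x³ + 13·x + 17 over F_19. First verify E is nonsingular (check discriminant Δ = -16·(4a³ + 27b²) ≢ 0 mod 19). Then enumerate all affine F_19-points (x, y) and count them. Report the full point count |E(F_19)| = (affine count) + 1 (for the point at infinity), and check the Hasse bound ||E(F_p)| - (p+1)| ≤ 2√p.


Affine points = {(0, 6), (0, 13), (3, 8), (3, 11), (4, 0), (5, 6), (5, 13), (6, 8), (6, 11), (8, 5), (8, 14), (10, 8), (10, 11), (11, 3), (11, 16), (12, 1), (12, 18), (14, 6), (14, 13)}; affine count = 19; |E(F_19)| = 20.

Discriminant check: Δ ∝ 4a³ + 27b² = 4·13³ + 27·17² = 4·2197 + 27·289 ≡ 4 (mod 19). Nonzero ⇒ E is nonsingular.
For each x ∈ F_19, compute rhs = x³ + 13·x + 17 mod 19, then count y ∈ F_19 with y² ≡ rhs.
  x = 0: rhs = 17, matching y values: 6, 13 (2 points).
  x = 1: rhs = 12, matching y values: none (0 points).
  x = 2: rhs = 13, matching y values: none (0 points).
  x = 3: rhs = 7, matching y values: 8, 11 (2 points).
  x = 4: rhs = 0, matching y values: 0 (1 points).
  x = 5: rhs = 17, matching y values: 6, 13 (2 points).
  x = 6: rhs = 7, matching y values: 8, 11 (2 points).
  x = 7: rhs = 14, matching y values: none (0 points).
  x = 8: rhs = 6, matching y values: 5, 14 (2 points).
  x = 9: rhs = 8, matching y values: none (0 points).
  x = 10: rhs = 7, matching y values: 8, 11 (2 points).
  x = 11: rhs = 9, matching y values: 3, 16 (2 points).
  x = 12: rhs = 1, matching y values: 1, 18 (2 points).
  x = 13: rhs = 8, matching y values: none (0 points).
  x = 14: rhs = 17, matching y values: 6, 13 (2 points).
  x = 15: rhs = 15, matching y values: none (0 points).
  x = 16: rhs = 8, matching y values: none (0 points).
  x = 17: rhs = 2, matching y values: none (0 points).
  x = 18: rhs = 3, matching y values: none (0 points).
Total affine count: 19.
Full point count |E(F_19)| = 19 + 1 = 20.
Hasse bound: |20 − (19+1)| = |0| = 0 ≤ 2√19 ≈ 8.7178 ✓.


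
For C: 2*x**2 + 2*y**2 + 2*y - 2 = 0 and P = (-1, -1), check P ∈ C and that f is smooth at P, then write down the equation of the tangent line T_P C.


Tangent line at P: -4*x - 2*y - 6 = 0.

Step 1: f(-1, -1) = 0, so P lies on C.
Step 2: partial derivatives
  f_x(x, y) = 4*x, f_y(x, y) = 4*y + 2.
  f_x(P) = -4, f_y(P) = -2 (gradient nonzero, so P is smooth).
Step 3: tangent line at P: -4·(x − -1) + -2·(y − -1) = 0.
Expanding: -4*x - 2*y - 6 = 0.


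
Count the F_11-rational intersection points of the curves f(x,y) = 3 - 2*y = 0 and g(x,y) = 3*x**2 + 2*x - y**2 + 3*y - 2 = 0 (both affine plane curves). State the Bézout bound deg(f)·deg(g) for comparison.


Common zeros: {(5, 7), (9, 7)}; count = 2; Bézout bound = 2.

deg(f) = 1, deg(g) = 2, so Bézout bound = 2.
Scan x ∈ F_11. For each x, list the y ∈ F_11 with f(x, y) ≡ 0 and those with g(x, y) ≡ 0 (mod 11); the common zeros in that column are the intersection.
  x = 0: f ≡ 0 at y ∈ {7}; g ≡ 0 at y ∈ {1, 2}; common: ∅.
  x = 1: f ≡ 0 at y ∈ {7}; g ≡ 0 at y ∈ ∅; common: ∅.
  x = 2: f ≡ 0 at y ∈ {7}; g ≡ 0 at y ∈ ∅; common: ∅.
  x = 3: f ≡ 0 at y ∈ {7}; g ≡ 0 at y ∈ {1, 2}; common: ∅.
  x = 4: f ≡ 0 at y ∈ {7}; g ≡ 0 at y ∈ {5, 9}; common: ∅.
  x = 5: f ≡ 0 at y ∈ {7}; g ≡ 0 at y ∈ {7}; common: {7}.
  x = 6: f ≡ 0 at y ∈ {7}; g ≡ 0 at y ∈ ∅; common: ∅.
  x = 7: f ≡ 0 at y ∈ {7}; g ≡ 0 at y ∈ ∅; common: ∅.
  x = 8: f ≡ 0 at y ∈ {7}; g ≡ 0 at y ∈ ∅; common: ∅.
  x = 9: f ≡ 0 at y ∈ {7}; g ≡ 0 at y ∈ {7}; common: {7}.
  x = 10: f ≡ 0 at y ∈ {7}; g ≡ 0 at y ∈ {5, 9}; common: ∅.
Collecting: common zeros = {(5, 7), (9, 7)}, so the count is 2.
Comparison with the Bézout bound: 2 ≤ 2 = deg(f)·deg(g), as expected for curves with no common component (the bound is attained).


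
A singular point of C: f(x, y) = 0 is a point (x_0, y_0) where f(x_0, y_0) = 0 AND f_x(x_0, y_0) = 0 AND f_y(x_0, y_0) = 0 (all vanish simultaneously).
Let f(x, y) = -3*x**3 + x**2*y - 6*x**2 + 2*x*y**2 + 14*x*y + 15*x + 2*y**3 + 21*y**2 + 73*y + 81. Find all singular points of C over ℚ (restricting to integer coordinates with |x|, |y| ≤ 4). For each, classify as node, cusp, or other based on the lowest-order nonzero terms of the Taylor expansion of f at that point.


Singular points: {(-1, -3)}; classification: cusp.

Compute partial derivatives:
  f_x = -9*x**2 + 2*x*y - 12*x + 2*y**2 + 14*y + 15.
  f_y = x**2 + 4*x*y + 14*x + 6*y**2 + 42*y + 73.
Scan x_0 ∈ {−4, ..., 4}. For each x_0, f_y(x_0, y) is a polynomial in y; find its integer roots y ∈ {−4, ..., 4}, then test f_x and f at those candidates.
  x = -4: f_y(-4, y) = 6*y**2 + 26*y + 33; no integer root y with |y| ≤ 4.
  x = -3: f_y(-3, y) = 6*y**2 + 30*y + 40; no integer root y with |y| ≤ 4.
  x = -2: f_y(-2, y) = 6*y**2 + 34*y + 49; no integer root y with |y| ≤ 4.
  x = -1: f_y(-1, y) = 6*y**2 + 38*y + 60; vanishes at y ∈ {-3}. (-1, -3): f_x = 0, f = 0 — SINGULAR.
  x = 0: f_y(0, y) = 6*y**2 + 42*y + 73; no integer root y with |y| ≤ 4.
  x = 1: f_y(1, y) = 6*y**2 + 46*y + 88; vanishes at y ∈ {-4}. (1, -4): f_x = -38 ≠ 0.
  x = 2: f_y(2, y) = 6*y**2 + 50*y + 105; no integer root y with |y| ≤ 4.
  x = 3: f_y(3, y) = 6*y**2 + 54*y + 124; no integer root y with |y| ≤ 4.
  x = 4: f_y(4, y) = 6*y**2 + 58*y + 145; no integer root y with |y| ≤ 4.
Only singular point on the grid: (-1, -3).
Classify: substitute x = -1 + u, y = -3 + v and expand: f = -3*u**3 + u**2*v + 2*u*v**2 + 2*v**3 + v**2.
No constant or linear terms (consistent with a singular point). Quadratic part: v**2. Cubic part: -3*u**3 + u**2*v + 2*u*v**2 + 2*v**3.
The quadratic part v**2 is a perfect square, so there is a single (double) tangent line v = 0, i.e. y = -3. Restricting the cubic part to that line (v = 0) leaves -3*u**3 ≠ 0, so f is not divisible by v and the branch is v² ≈ 3*u**3 to lowest order — this is a cusp.
Classification: cusp.


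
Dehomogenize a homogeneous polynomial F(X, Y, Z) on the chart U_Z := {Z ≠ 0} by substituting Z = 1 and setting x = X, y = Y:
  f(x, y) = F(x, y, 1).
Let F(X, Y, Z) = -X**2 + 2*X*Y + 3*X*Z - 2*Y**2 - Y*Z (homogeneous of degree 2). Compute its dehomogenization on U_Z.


f(x, y) = -x**2 + 2*x*y + 3*x - 2*y**2 - y

On U_Z we set Z = 1. Each monomial c·X^i·Y^j·Z^k in F becomes c·x^i·y^j·1^k = c·x^i·y^j.
Substituting Z = 1: F(X, Y, 1) = -x**2 + 2*x*y + 3*x - 2*y**2 - y.
Note: deg(f) ≤ deg(F) = 2; strict inequality happens when F is divisible by Z (lost terms).


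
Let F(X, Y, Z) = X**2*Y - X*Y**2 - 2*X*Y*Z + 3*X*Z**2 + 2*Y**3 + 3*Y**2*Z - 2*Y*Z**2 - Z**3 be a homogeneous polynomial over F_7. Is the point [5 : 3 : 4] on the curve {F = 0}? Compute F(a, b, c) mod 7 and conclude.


F(5,3,4) ≡ 5 (mod 7); P is NOT on the curve.

Evaluate F(5, 3, 4) term-by-term (mod 7).
  X**2*Y ↦ 1·25·3·1 = 75
  -X*Y**2 ↦ -1·5·9·1 = -45
  -2*X*Y*Z ↦ -2·5·3·4 = -120
  3*X*Z**2 ↦ 3·5·1·16 = 240
  2*Y**3 ↦ 2·1·27·1 = 54
  3*Y**2*Z ↦ 3·1·9·4 = 108
  -2*Y*Z**2 ↦ -2·1·3·16 = -96
  -Z**3 ↦ -1·1·1·64 = -64
Sum: F(5, 3, 4) = (75) + (-45) + (-120) + (240) + (54) + (108) + (-96) + (-64) = 152.
Reducing mod 7: 152 ≡ 5 (mod 7).
Since F(a, b, c) ≡ 5 ≠ 0 (mod 7), P does NOT lie on the curve.


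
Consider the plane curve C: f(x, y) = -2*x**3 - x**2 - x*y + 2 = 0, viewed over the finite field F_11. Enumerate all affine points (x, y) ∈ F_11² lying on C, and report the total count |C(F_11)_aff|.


Affine F_11-points: {(1, 10), (2, 2), (3, 9), (4, 3), (5, 7), (6, 3), (7, 10), (8, 10), (9, 4), (10, 8)}; count = 10.

For each of the 121 pairs (x, y) ∈ F_11², evaluate f(x, y) mod 11. Record the zeros.
  x = 0: [0↦2, 1↦2, 2↦2, 3↦2, 4↦2, 5↦2, 6↦2, 7↦2, 8↦2, 9↦2, 10↦2]  zeros at y ∈ ∅
  x = 1: [0↦10, 1↦9, 2↦8, 3↦7, 4↦6, 5↦5, 6↦4, 7↦3, 8↦2, 9↦1, 10↦0]  zeros at y ∈ {10}
  x = 2: [0↦4, 1↦2, 2↦0, 3↦9, 4↦7, 5↦5, 6↦3, 7↦1, 8↦10, 9↦8, 10↦6]  zeros at y ∈ {2}
  x = 3: [0↦5, 1↦2, 2↦10, 3↦7, 4↦4, 5↦1, 6↦9, 7↦6, 8↦3, 9↦0, 10↦8]  zeros at y ∈ {9}
  x = 4: [0↦1, 1↦8, 2↦4, 3↦0, 4↦7, 5↦3, 6↦10, 7↦6, 8↦2, 9↦9, 10↦5]  zeros at y ∈ {3}
  x = 5: [0↦2, 1↦8, 2↦3, 3↦9, 4↦4, 5↦10, 6↦5, 7↦0, 8↦6, 9↦1, 10↦7]  zeros at y ∈ {7}
  x = 6: [0↦7, 1↦1, 2↦6, 3↦0, 4↦5, 5↦10, 6↦4, 7↦9, 8↦3, 9↦8, 10↦2]  zeros at y ∈ {3}
  x = 7: [0↦4, 1↦8, 2↦1, 3↦5, 4↦9, 5↦2, 6↦6, 7↦10, 8↦3, 9↦7, 10↦0]  zeros at y ∈ {10}
  x = 8: [0↦3, 1↦6, 2↦9, 3↦1, 4↦4, 5↦7, 6↦10, 7↦2, 8↦5, 9↦8, 10↦0]  zeros at y ∈ {10}
  x = 9: [0↦3, 1↦5, 2↦7, 3↦9, 4↦0, 5↦2, 6↦4, 7↦6, 8↦8, 9↦10, 10↦1]  zeros at y ∈ {4}
  x = 10: [0↦3, 1↦4, 2↦5, 3↦6, 4↦7, 5↦8, 6↦9, 7↦10, 8↦0, 9↦1, 10↦2]  zeros at y ∈ {8}
Collecting zeros: affine points = {(1, 10), (2, 2), (3, 9), (4, 3), (5, 7), (6, 3), (7, 10), (8, 10), (9, 4), (10, 8)}.
Total count |C(F_11)_aff| = 10.


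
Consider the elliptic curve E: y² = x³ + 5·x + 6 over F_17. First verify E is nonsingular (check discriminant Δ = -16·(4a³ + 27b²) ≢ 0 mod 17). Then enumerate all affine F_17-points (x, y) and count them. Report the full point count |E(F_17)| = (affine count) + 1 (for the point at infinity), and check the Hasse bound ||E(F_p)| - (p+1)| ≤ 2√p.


Affine points = {(9, 7), (9, 10), (10, 6), (10, 11), (11, 7), (11, 10), (12, 3), (12, 14), (14, 7), (14, 10), (16, 0)}; affine count = 11; |E(F_17)| = 12.

Discriminant check: Δ ∝ 4a³ + 27b² = 4·5³ + 27·6² = 4·125 + 27·36 ≡ 10 (mod 17). Nonzero ⇒ E is nonsingular.
For each x ∈ F_17, compute rhs = x³ + 5·x + 6 mod 17, then count y ∈ F_17 with y² ≡ rhs.
  x = 0: rhs = 6, matching y values: none (0 points).
  x = 1: rhs = 12, matching y values: none (0 points).
  x = 2: rhs = 7, matching y values: none (0 points).
  x = 3: rhs = 14, matching y values: none (0 points).
  x = 4: rhs = 5, matching y values: none (0 points).
  x = 5: rhs = 3, matching y values: none (0 points).
  x = 6: rhs = 14, matching y values: none (0 points).
  x = 7: rhs = 10, matching y values: none (0 points).
  x = 8: rhs = 14, matching y values: none (0 points).
  x = 9: rhs = 15, matching y values: 7, 10 (2 points).
  x = 10: rhs = 2, matching y values: 6, 11 (2 points).
  x = 11: rhs = 15, matching y values: 7, 10 (2 points).
  x = 12: rhs = 9, matching y values: 3, 14 (2 points).
  x = 13: rhs = 7, matching y values: none (0 points).
  x = 14: rhs = 15, matching y values: 7, 10 (2 points).
  x = 15: rhs = 5, matching y values: none (0 points).
  x = 16: rhs = 0, matching y values: 0 (1 points).
Total affine count: 11.
Full point count |E(F_17)| = 11 + 1 = 12.
Hasse bound: |12 − (17+1)| = |-6| = 6 ≤ 2√17 ≈ 8.2462 ✓.


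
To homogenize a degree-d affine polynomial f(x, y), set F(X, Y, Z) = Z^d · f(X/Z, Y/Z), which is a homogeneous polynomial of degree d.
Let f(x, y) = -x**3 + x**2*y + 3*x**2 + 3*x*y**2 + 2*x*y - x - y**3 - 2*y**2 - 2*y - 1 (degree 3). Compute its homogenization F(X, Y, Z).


F(X, Y, Z) = -X**3 + X**2*Y + 3*X**2*Z + 3*X*Y**2 + 2*X*Y*Z - X*Z**2 - Y**3 - 2*Y**2*Z - 2*Y*Z**2 - Z**3

deg(f) = 3.
Substitute x = X/Z, y = Y/Z into f, then multiply by Z^3.
  monomial -1·x^3·y^0 ↦ -1·X^3·Y^0·Z^0.
  monomial 1·x^2·y^1 ↦ 1·X^2·Y^1·Z^0.
  monomial 3·x^2·y^0 ↦ 3·X^2·Y^0·Z^1.
  monomial 3·x^1·y^2 ↦ 3·X^1·Y^2·Z^0.
  monomial 2·x^1·y^1 ↦ 2·X^1·Y^1·Z^1.
  monomial -1·x^1·y^0 ↦ -1·X^1·Y^0·Z^2.
  monomial -1·x^0·y^3 ↦ -1·X^0·Y^3·Z^0.
  monomial -2·x^0·y^2 ↦ -2·X^0·Y^2·Z^1.
  monomial -2·x^0·y^1 ↦ -2·X^0·Y^1·Z^2.
  monomial -1·x^0·y^0 ↦ -1·X^0·Y^0·Z^3.
Collecting: F(X, Y, Z) = -X**3 + X**2*Y + 3*X**2*Z + 3*X*Y**2 + 2*X*Y*Z - X*Z**2 - Y**3 - 2*Y**2*Z - 2*Y*Z**2 - Z**3.


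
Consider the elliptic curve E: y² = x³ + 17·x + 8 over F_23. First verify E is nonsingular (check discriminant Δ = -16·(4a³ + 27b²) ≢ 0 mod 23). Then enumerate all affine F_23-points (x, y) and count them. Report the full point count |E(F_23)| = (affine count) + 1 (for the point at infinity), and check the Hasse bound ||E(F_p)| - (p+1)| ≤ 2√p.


Affine points = {(0, 10), (0, 13), (1, 7), (1, 16), (2, 2), (2, 21), (4, 5), (4, 18), (6, 2), (6, 21), (8, 9), (8, 14), (9, 4), (9, 19), (11, 10), (11, 13), (12, 10), (12, 13), (14, 0), (15, 2), (15, 21), (16, 11), (16, 12), (17, 9), (17, 14), (21, 9), (21, 14), (22, 6), (22, 17)}; affine count = 29; |E(F_23)| = 30.

Discriminant check: Δ ∝ 4a³ + 27b² = 4·17³ + 27·8² = 4·4913 + 27·64 ≡ 13 (mod 23). Nonzero ⇒ E is nonsingular.
For each x ∈ F_23, compute rhs = x³ + 17·x + 8 mod 23, then count y ∈ F_23 with y² ≡ rhs.
  x = 0: rhs = 8, matching y values: 10, 13 (2 points).
  x = 1: rhs = 3, matching y values: 7, 16 (2 points).
  x = 2: rhs = 4, matching y values: 2, 21 (2 points).
  x = 3: rhs = 17, matching y values: none (0 points).
  x = 4: rhs = 2, matching y values: 5, 18 (2 points).
  x = 5: rhs = 11, matching y values: none (0 points).
  x = 6: rhs = 4, matching y values: 2, 21 (2 points).
  x = 7: rhs = 10, matching y values: none (0 points).
  x = 8: rhs = 12, matching y values: 9, 14 (2 points).
  x = 9: rhs = 16, matching y values: 4, 19 (2 points).
  x = 10: rhs = 5, matching y values: none (0 points).
  x = 11: rhs = 8, matching y values: 10, 13 (2 points).
  x = 12: rhs = 8, matching y values: 10, 13 (2 points).
  x = 13: rhs = 11, matching y values: none (0 points).
  x = 14: rhs = 0, matching y values: 0 (1 points).
  x = 15: rhs = 4, matching y values: 2, 21 (2 points).
  x = 16: rhs = 6, matching y values: 11, 12 (2 points).
  x = 17: rhs = 12, matching y values: 9, 14 (2 points).
  x = 18: rhs = 5, matching y values: none (0 points).
  x = 19: rhs = 14, matching y values: none (0 points).
  x = 20: rhs = 22, matching y values: none (0 points).
  x = 21: rhs = 12, matching y values: 9, 14 (2 points).
  x = 22: rhs = 13, matching y values: 6, 17 (2 points).
Total affine count: 29.
Full point count |E(F_23)| = 29 + 1 = 30.
Hasse bound: |30 − (23+1)| = |6| = 6 ≤ 2√23 ≈ 9.5917 ✓.


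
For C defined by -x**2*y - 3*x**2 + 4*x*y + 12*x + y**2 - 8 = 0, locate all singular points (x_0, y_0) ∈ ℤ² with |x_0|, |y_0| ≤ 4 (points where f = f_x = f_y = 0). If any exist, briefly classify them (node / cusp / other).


Singular points: {(2, -2)}; classification: node.

Compute partial derivatives:
  f_x = -2*x*y - 6*x + 4*y + 12.
  f_y = -x**2 + 4*x + 2*y.
Scan x_0 ∈ {−4, ..., 4}. For each x_0, f_y(x_0, y) is a polynomial in y; find its integer roots y ∈ {−4, ..., 4}, then test f_x and f at those candidates.
  x = -4: f_y(-4, y) = 2*y - 32; no integer root y with |y| ≤ 4.
  x = -3: f_y(-3, y) = 2*y - 21; no integer root y with |y| ≤ 4.
  x = -2: f_y(-2, y) = 2*y - 12; no integer root y with |y| ≤ 4.
  x = -1: f_y(-1, y) = 2*y - 5; no integer root y with |y| ≤ 4.
  x = 0: f_y(0, y) = 2*y; vanishes at y ∈ {0}. (0, 0): f_x = 12 ≠ 0.
  x = 1: f_y(1, y) = 2*y + 3; no integer root y with |y| ≤ 4.
  x = 2: f_y(2, y) = 2*y + 4; vanishes at y ∈ {-2}. (2, -2): f_x = 0, f = 0 — SINGULAR.
  x = 3: f_y(3, y) = 2*y + 3; no integer root y with |y| ≤ 4.
  x = 4: f_y(4, y) = 2*y; vanishes at y ∈ {0}. (4, 0): f_x = -12 ≠ 0.
Only singular point on the grid: (2, -2).
Classify: substitute x = 2 + u, y = -2 + v and expand: f = -u**2*v - u**2 + v**2.
No constant or linear terms (consistent with a singular point). Quadratic part: -u**2 + v**2. Cubic part: -u**2*v.
The quadratic part v**2 - u**2 = (v − u)(v + u) splits into two distinct linear factors, so there are two distinct tangent lines y − -2 = ±(x − 2) — this is a node (ordinary double point).
Classification: node.


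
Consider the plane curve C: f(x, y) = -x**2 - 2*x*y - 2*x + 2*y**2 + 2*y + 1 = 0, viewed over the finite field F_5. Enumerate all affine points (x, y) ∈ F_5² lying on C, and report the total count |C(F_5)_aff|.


Affine F_5-points: {(0, 1), (0, 3), (1, 1), (1, 4), (2, 3), (4, 4)}; count = 6.

For each of the 25 pairs (x, y) ∈ F_5², evaluate f(x, y) mod 5. Record the zeros.
  x = 0: [0↦1, 1↦0, 2↦3, 3↦0, 4↦1]  zeros at y ∈ {1, 3}
  x = 1: [0↦3, 1↦0, 2↦1, 3↦1, 4↦0]  zeros at y ∈ {1, 4}
  x = 2: [0↦3, 1↦3, 2↦2, 3↦0, 4↦2]  zeros at y ∈ {3}
  x = 3: [0↦1, 1↦4, 2↦1, 3↦2, 4↦2]  zeros at y ∈ ∅
  x = 4: [0↦2, 1↦3, 2↦3, 3↦2, 4↦0]  zeros at y ∈ {4}
Collecting zeros: affine points = {(0, 1), (0, 3), (1, 1), (1, 4), (2, 3), (4, 4)}.
Total count |C(F_5)_aff| = 6.


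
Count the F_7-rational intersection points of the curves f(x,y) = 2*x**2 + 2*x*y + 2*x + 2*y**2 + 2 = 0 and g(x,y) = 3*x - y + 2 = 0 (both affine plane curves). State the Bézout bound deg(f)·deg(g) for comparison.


Common zeros: {(4, 0)}; count = 1; Bézout bound = 2.

deg(f) = 2, deg(g) = 1, so Bézout bound = 2.
Scan x ∈ F_7. For each x, list the y ∈ F_7 with f(x, y) ≡ 0 and those with g(x, y) ≡ 0 (mod 7); the common zeros in that column are the intersection.
  x = 0: f ≡ 0 at y ∈ ∅; g ≡ 0 at y ∈ {2}; common: ∅.
  x = 1: f ≡ 0 at y ∈ ∅; g ≡ 0 at y ∈ {5}; common: ∅.
  x = 2: f ≡ 0 at y ∈ {0, 5}; g ≡ 0 at y ∈ {1}; common: ∅.
  x = 3: f ≡ 0 at y ∈ ∅; g ≡ 0 at y ∈ {4}; common: ∅.
  x = 4: f ≡ 0 at y ∈ {0, 3}; g ≡ 0 at y ∈ {0}; common: {0}.
  x = 5: f ≡ 0 at y ∈ ∅; g ≡ 0 at y ∈ {3}; common: ∅.
  x = 6: f ≡ 0 at y ∈ {3, 5}; g ≡ 0 at y ∈ {6}; common: ∅.
Collecting: common zeros = {(4, 0)}, so the count is 1.
Comparison with the Bézout bound: 1 ≤ 2 = deg(f)·deg(g), as expected for curves with no common component (the affine F_7-count falls short of the bound because intersections may lie at infinity, over extension fields, or carry multiplicity).


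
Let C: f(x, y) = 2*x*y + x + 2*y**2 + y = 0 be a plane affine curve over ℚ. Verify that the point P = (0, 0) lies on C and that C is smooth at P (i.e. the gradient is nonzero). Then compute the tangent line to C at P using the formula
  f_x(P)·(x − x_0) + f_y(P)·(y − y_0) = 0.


Tangent line at P: x + y = 0.

Step 1: f(0, 0) = 0, so P lies on C.
Step 2: partial derivatives
  f_x(x, y) = 2*y + 1, f_y(x, y) = 2*x + 4*y + 1.
  f_x(P) = 1, f_y(P) = 1 (gradient nonzero, so P is smooth).
Step 3: tangent line at P: 1·(x − 0) + 1·(y − 0) = 0.
Expanding: x + y = 0.


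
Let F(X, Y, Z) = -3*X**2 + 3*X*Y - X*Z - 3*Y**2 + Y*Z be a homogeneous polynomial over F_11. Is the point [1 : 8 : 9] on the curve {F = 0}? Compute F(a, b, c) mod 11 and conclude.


F(1,8,9) ≡ 2 (mod 11); P is NOT on the curve.

Evaluate F(1, 8, 9) term-by-term (mod 11).
  -3*X**2 ↦ -3·1·1·1 = -3
  3*X*Y ↦ 3·1·8·1 = 24
  -X*Z ↦ -1·1·1·9 = -9
  -3*Y**2 ↦ -3·1·64·1 = -192
  Y*Z ↦ 1·1·8·9 = 72
Sum: F(1, 8, 9) = (-3) + (24) + (-9) + (-192) + (72) = -108.
Reducing mod 11: -108 ≡ 2 (mod 11).
Since F(a, b, c) ≡ 2 ≠ 0 (mod 11), P does NOT lie on the curve.


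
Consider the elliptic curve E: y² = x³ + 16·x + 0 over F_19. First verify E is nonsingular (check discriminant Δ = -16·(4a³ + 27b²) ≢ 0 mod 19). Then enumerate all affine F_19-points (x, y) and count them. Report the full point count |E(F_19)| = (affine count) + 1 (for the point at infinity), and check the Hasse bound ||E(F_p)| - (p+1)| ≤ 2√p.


Affine points = {(0, 0), (1, 6), (1, 13), (10, 1), (10, 18), (11, 5), (11, 14), (12, 1), (12, 18), (13, 7), (13, 12), (14, 2), (14, 17), (15, 9), (15, 10), (16, 1), (16, 18), (17, 6), (17, 13)}; affine count = 19; |E(F_19)| = 20.

Discriminant check: Δ ∝ 4a³ + 27b² = 4·16³ + 27·0² = 4·4096 + 27·0 ≡ 6 (mod 19). Nonzero ⇒ E is nonsingular.
For each x ∈ F_19, compute rhs = x³ + 16·x + 0 mod 19, then count y ∈ F_19 with y² ≡ rhs.
  x = 0: rhs = 0, matching y values: 0 (1 points).
  x = 1: rhs = 17, matching y values: 6, 13 (2 points).
  x = 2: rhs = 2, matching y values: none (0 points).
  x = 3: rhs = 18, matching y values: none (0 points).
  x = 4: rhs = 14, matching y values: none (0 points).
  x = 5: rhs = 15, matching y values: none (0 points).
  x = 6: rhs = 8, matching y values: none (0 points).
  x = 7: rhs = 18, matching y values: none (0 points).
  x = 8: rhs = 13, matching y values: none (0 points).
  x = 9: rhs = 18, matching y values: none (0 points).
  x = 10: rhs = 1, matching y values: 1, 18 (2 points).
  x = 11: rhs = 6, matching y values: 5, 14 (2 points).
  x = 12: rhs = 1, matching y values: 1, 18 (2 points).
  x = 13: rhs = 11, matching y values: 7, 12 (2 points).
  x = 14: rhs = 4, matching y values: 2, 17 (2 points).
  x = 15: rhs = 5, matching y values: 9, 10 (2 points).
  x = 16: rhs = 1, matching y values: 1, 18 (2 points).
  x = 17: rhs = 17, matching y values: 6, 13 (2 points).
  x = 18: rhs = 2, matching y values: none (0 points).
Total affine count: 19.
Full point count |E(F_19)| = 19 + 1 = 20.
Hasse bound: |20 − (19+1)| = |0| = 0 ≤ 2√19 ≈ 8.7178 ✓.


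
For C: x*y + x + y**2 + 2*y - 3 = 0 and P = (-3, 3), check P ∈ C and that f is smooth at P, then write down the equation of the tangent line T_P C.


Tangent line at P: 4*x + 5*y - 3 = 0.

Step 1: f(-3, 3) = 0, so P lies on C.
Step 2: partial derivatives
  f_x(x, y) = y + 1, f_y(x, y) = x + 2*y + 2.
  f_x(P) = 4, f_y(P) = 5 (gradient nonzero, so P is smooth).
Step 3: tangent line at P: 4·(x − -3) + 5·(y − 3) = 0.
Expanding: 4*x + 5*y - 3 = 0.


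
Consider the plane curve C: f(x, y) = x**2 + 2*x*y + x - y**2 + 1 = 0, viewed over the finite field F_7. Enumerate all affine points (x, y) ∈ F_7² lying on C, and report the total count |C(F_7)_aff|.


Affine F_7-points: {(0, 1), (0, 6), (1, 3), (1, 6), (2, 0), (2, 4), (3, 2), (3, 4), (4, 0), (4, 1), (5, 5), (6, 2), (6, 3)}; count = 13.

For each of the 49 pairs (x, y) ∈ F_7², evaluate f(x, y) mod 7. Record the zeros.
  x = 0: [0↦1, 1↦0, 2↦4, 3↦6, 4↦6, 5↦4, 6↦0]  zeros at y ∈ {1, 6}
  x = 1: [0↦3, 1↦4, 2↦3, 3↦0, 4↦2, 5↦2, 6↦0]  zeros at y ∈ {3, 6}
  x = 2: [0↦0, 1↦3, 2↦4, 3↦3, 4↦0, 5↦2, 6↦2]  zeros at y ∈ {0, 4}
  x = 3: [0↦6, 1↦4, 2↦0, 3↦1, 4↦0, 5↦4, 6↦6]  zeros at y ∈ {2, 4}
  x = 4: [0↦0, 1↦0, 2↦5, 3↦1, 4↦2, 5↦1, 6↦5]  zeros at y ∈ {0, 1}
  x = 5: [0↦3, 1↦5, 2↦5, 3↦3, 4↦6, 5↦0, 6↦6]  zeros at y ∈ {5}
  x = 6: [0↦1, 1↦5, 2↦0, 3↦0, 4↦5, 5↦1, 6↦2]  zeros at y ∈ {2, 3}
Collecting zeros: affine points = {(0, 1), (0, 6), (1, 3), (1, 6), (2, 0), (2, 4), (3, 2), (3, 4), (4, 0), (4, 1), (5, 5), (6, 2), (6, 3)}.
Total count |C(F_7)_aff| = 13.


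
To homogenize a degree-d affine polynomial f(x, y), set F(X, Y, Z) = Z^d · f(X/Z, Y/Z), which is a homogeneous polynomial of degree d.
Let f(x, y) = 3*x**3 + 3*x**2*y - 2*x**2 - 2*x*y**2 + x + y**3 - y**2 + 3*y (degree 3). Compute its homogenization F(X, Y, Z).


F(X, Y, Z) = 3*X**3 + 3*X**2*Y - 2*X**2*Z - 2*X*Y**2 + X*Z**2 + Y**3 - Y**2*Z + 3*Y*Z**2

deg(f) = 3.
Substitute x = X/Z, y = Y/Z into f, then multiply by Z^3.
  monomial 3·x^3·y^0 ↦ 3·X^3·Y^0·Z^0.
  monomial 3·x^2·y^1 ↦ 3·X^2·Y^1·Z^0.
  monomial -2·x^2·y^0 ↦ -2·X^2·Y^0·Z^1.
  monomial -2·x^1·y^2 ↦ -2·X^1·Y^2·Z^0.
  monomial 1·x^1·y^0 ↦ 1·X^1·Y^0·Z^2.
  monomial 1·x^0·y^3 ↦ 1·X^0·Y^3·Z^0.
  monomial -1·x^0·y^2 ↦ -1·X^0·Y^2·Z^1.
  monomial 3·x^0·y^1 ↦ 3·X^0·Y^1·Z^2.
Collecting: F(X, Y, Z) = 3*X**3 + 3*X**2*Y - 2*X**2*Z - 2*X*Y**2 + X*Z**2 + Y**3 - Y**2*Z + 3*Y*Z**2.


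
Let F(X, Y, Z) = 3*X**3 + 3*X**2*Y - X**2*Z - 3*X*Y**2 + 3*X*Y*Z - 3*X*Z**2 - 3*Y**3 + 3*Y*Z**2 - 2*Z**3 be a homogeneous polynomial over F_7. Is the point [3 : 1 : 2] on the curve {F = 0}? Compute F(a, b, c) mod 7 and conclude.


F(3,1,2) ≡ 0 (mod 7); P is on the curve.

Evaluate F(3, 1, 2) term-by-term (mod 7).
  3*X**3 ↦ 3·27·1·1 = 81
  3*X**2*Y ↦ 3·9·1·1 = 27
  -X**2*Z ↦ -1·9·1·2 = -18
  -3*X*Y**2 ↦ -3·3·1·1 = -9
  3*X*Y*Z ↦ 3·3·1·2 = 18
  -3*X*Z**2 ↦ -3·3·1·4 = -36
  -3*Y**3 ↦ -3·1·1·1 = -3
  3*Y*Z**2 ↦ 3·1·1·4 = 12
  -2*Z**3 ↦ -2·1·1·8 = -16
Sum: F(3, 1, 2) = (81) + (27) + (-18) + (-9) + (18) + (-36) + (-3) + (12) + (-16) = 56.
Reducing mod 7: 56 ≡ 0 (mod 7).
Since F(a, b, c) ≡ 0 (mod 7), P lies on the curve.


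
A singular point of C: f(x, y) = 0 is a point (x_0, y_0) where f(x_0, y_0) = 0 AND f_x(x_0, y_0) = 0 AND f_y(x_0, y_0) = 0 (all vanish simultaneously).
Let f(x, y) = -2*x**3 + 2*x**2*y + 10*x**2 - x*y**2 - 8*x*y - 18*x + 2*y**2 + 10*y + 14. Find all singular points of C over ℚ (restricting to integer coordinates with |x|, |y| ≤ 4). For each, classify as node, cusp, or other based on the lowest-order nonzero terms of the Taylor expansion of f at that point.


Singular points: {(1, -2)}; classification: cusp.

Compute partial derivatives:
  f_x = -6*x**2 + 4*x*y + 20*x - y**2 - 8*y - 18.
  f_y = 2*x**2 - 2*x*y - 8*x + 4*y + 10.
Scan x_0 ∈ {−4, ..., 4}. For each x_0, f_y(x_0, y) is a polynomial in y; find its integer roots y ∈ {−4, ..., 4}, then test f_x and f at those candidates.
  x = -4: f_y(-4, y) = 12*y + 74; no integer root y with |y| ≤ 4.
  x = -3: f_y(-3, y) = 10*y + 52; no integer root y with |y| ≤ 4.
  x = -2: f_y(-2, y) = 8*y + 34; no integer root y with |y| ≤ 4.
  x = -1: f_y(-1, y) = 6*y + 20; no integer root y with |y| ≤ 4.
  x = 0: f_y(0, y) = 4*y + 10; no integer root y with |y| ≤ 4.
  x = 1: f_y(1, y) = 2*y + 4; vanishes at y ∈ {-2}. (1, -2): f_x = 0, f = 0 — SINGULAR.
  x = 2: f_y(2, y) = 2; no integer root y with |y| ≤ 4.
  x = 3: f_y(3, y) = 4 - 2*y; vanishes at y ∈ {2}. (3, 2): f_x = -8 ≠ 0.
  x = 4: f_y(4, y) = 10 - 4*y; no integer root y with |y| ≤ 4.
Only singular point on the grid: (1, -2).
Classify: substitute x = 1 + u, y = -2 + v and expand: f = -2*u**3 + 2*u**2*v - u*v**2 + v**2.
No constant or linear terms (consistent with a singular point). Quadratic part: v**2. Cubic part: -2*u**3 + 2*u**2*v - u*v**2.
The quadratic part v**2 is a perfect square, so there is a single (double) tangent line v = 0, i.e. y = -2. Restricting the cubic part to that line (v = 0) leaves -2*u**3 ≠ 0, so f is not divisible by v and the branch is v² ≈ 2*u**3 to lowest order — this is a cusp.
Classification: cusp.


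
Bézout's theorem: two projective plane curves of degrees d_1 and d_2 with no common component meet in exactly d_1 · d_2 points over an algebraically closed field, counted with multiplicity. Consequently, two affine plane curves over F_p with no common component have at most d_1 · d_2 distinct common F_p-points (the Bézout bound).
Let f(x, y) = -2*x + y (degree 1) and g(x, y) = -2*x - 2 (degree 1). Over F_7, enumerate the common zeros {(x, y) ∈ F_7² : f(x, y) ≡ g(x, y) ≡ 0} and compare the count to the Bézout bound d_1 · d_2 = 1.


Common zeros: {(6, 5)}; count = 1; Bézout bound = 1.

deg(f) = 1, deg(g) = 1, so Bézout bound = 1.
Scan x ∈ F_7. For each x, list the y ∈ F_7 with f(x, y) ≡ 0 and those with g(x, y) ≡ 0 (mod 7); the common zeros in that column are the intersection.
  x = 0: f ≡ 0 at y ∈ {0}; g ≡ 0 at y ∈ ∅; common: ∅.
  x = 1: f ≡ 0 at y ∈ {2}; g ≡ 0 at y ∈ ∅; common: ∅.
  x = 2: f ≡ 0 at y ∈ {4}; g ≡ 0 at y ∈ ∅; common: ∅.
  x = 3: f ≡ 0 at y ∈ {6}; g ≡ 0 at y ∈ ∅; common: ∅.
  x = 4: f ≡ 0 at y ∈ {1}; g ≡ 0 at y ∈ ∅; common: ∅.
  x = 5: f ≡ 0 at y ∈ {3}; g ≡ 0 at y ∈ ∅; common: ∅.
  x = 6: f ≡ 0 at y ∈ {5}; g ≡ 0 at y ∈ {0, 1, 2, 3, 4, 5, 6}; common: {5}.
Collecting: common zeros = {(6, 5)}, so the count is 1.
Comparison with the Bézout bound: 1 ≤ 1 = deg(f)·deg(g), as expected for curves with no common component (the bound is attained).


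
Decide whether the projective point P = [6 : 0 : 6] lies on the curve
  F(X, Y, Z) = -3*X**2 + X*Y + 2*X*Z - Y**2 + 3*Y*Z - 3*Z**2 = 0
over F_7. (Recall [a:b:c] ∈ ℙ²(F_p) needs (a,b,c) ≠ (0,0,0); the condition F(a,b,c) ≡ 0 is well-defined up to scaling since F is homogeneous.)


F(6,0,6) ≡ 3 (mod 7); P is NOT on the curve.

Evaluate F(6, 0, 6) term-by-term (mod 7).
  -3*X**2 ↦ -3·36·1·1 = -108
  X*Y ↦ 1·6·0·1 = 0
  2*X*Z ↦ 2·6·1·6 = 72
  -Y**2 ↦ -1·1·0·1 = 0
  3*Y*Z ↦ 3·1·0·6 = 0
  -3*Z**2 ↦ -3·1·1·36 = -108
Sum: F(6, 0, 6) = (-108) + (0) + (72) + (0) + (0) + (-108) = -144.
Reducing mod 7: -144 ≡ 3 (mod 7).
Since F(a, b, c) ≡ 3 ≠ 0 (mod 7), P does NOT lie on the curve.


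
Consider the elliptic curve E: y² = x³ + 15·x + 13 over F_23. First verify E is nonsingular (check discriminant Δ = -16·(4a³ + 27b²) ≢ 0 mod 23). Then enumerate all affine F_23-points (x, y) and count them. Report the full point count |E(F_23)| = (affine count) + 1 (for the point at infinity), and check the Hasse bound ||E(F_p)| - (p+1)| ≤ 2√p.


Affine points = {(0, 6), (0, 17), (1, 11), (1, 12), (3, 4), (3, 19), (5, 11), (5, 12), (7, 1), (7, 22), (8, 1), (8, 22), (9, 7), (9, 16), (10, 6), (10, 17), (12, 9), (12, 14), (13, 6), (13, 17), (14, 0), (15, 5), (15, 18), (16, 5), (16, 18), (17, 11), (17, 12), (19, 2), (19, 21)}; affine count = 29; |E(F_23)| = 30.

Discriminant check: Δ ∝ 4a³ + 27b² = 4·15³ + 27·13² = 4·3375 + 27·169 ≡ 8 (mod 23). Nonzero ⇒ E is nonsingular.
For each x ∈ F_23, compute rhs = x³ + 15·x + 13 mod 23, then count y ∈ F_23 with y² ≡ rhs.
  x = 0: rhs = 13, matching y values: 6, 17 (2 points).
  x = 1: rhs = 6, matching y values: 11, 12 (2 points).
  x = 2: rhs = 5, matching y values: none (0 points).
  x = 3: rhs = 16, matching y values: 4, 19 (2 points).
  x = 4: rhs = 22, matching y values: none (0 points).
  x = 5: rhs = 6, matching y values: 11, 12 (2 points).
  x = 6: rhs = 20, matching y values: none (0 points).
  x = 7: rhs = 1, matching y values: 1, 22 (2 points).
  x = 8: rhs = 1, matching y values: 1, 22 (2 points).
  x = 9: rhs = 3, matching y values: 7, 16 (2 points).
  x = 10: rhs = 13, matching y values: 6, 17 (2 points).
  x = 11: rhs = 14, matching y values: none (0 points).
  x = 12: rhs = 12, matching y values: 9, 14 (2 points).
  x = 13: rhs = 13, matching y values: 6, 17 (2 points).
  x = 14: rhs = 0, matching y values: 0 (1 points).
  x = 15: rhs = 2, matching y values: 5, 18 (2 points).
  x = 16: rhs = 2, matching y values: 5, 18 (2 points).
  x = 17: rhs = 6, matching y values: 11, 12 (2 points).
  x = 18: rhs = 20, matching y values: none (0 points).
  x = 19: rhs = 4, matching y values: 2, 21 (2 points).
  x = 20: rhs = 10, matching y values: none (0 points).
  x = 21: rhs = 21, matching y values: none (0 points).
  x = 22: rhs = 20, matching y values: none (0 points).
Total affine count: 29.
Full point count |E(F_23)| = 29 + 1 = 30.
Hasse bound: |30 − (23+1)| = |6| = 6 ≤ 2√23 ≈ 9.5917 ✓.


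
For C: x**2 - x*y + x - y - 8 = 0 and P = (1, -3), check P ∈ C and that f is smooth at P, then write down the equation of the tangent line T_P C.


Tangent line at P: 6*x - 2*y - 12 = 0.

Step 1: f(1, -3) = 0, so P lies on C.
Step 2: partial derivatives
  f_x(x, y) = 2*x - y + 1, f_y(x, y) = -x - 1.
  f_x(P) = 6, f_y(P) = -2 (gradient nonzero, so P is smooth).
Step 3: tangent line at P: 6·(x − 1) + -2·(y − -3) = 0.
Expanding: 6*x - 2*y - 12 = 0.


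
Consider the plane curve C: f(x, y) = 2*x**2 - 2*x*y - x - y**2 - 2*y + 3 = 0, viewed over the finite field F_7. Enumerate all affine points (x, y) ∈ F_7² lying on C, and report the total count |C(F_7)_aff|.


Affine F_7-points: {(0, 1), (0, 4), (1, 4), (1, 6), (2, 2), (2, 6), (4, 2), (5, 1)}; count = 8.

For each of the 49 pairs (x, y) ∈ F_7², evaluate f(x, y) mod 7. Record the zeros.
  x = 0: [0↦3, 1↦0, 2↦2, 3↦2, 4↦0, 5↦3, 6↦4]  zeros at y ∈ {1, 4}
  x = 1: [0↦4, 1↦6, 2↦6, 3↦4, 4↦0, 5↦1, 6↦0]  zeros at y ∈ {4, 6}
  x = 2: [0↦2, 1↦2, 2↦0, 3↦3, 4↦4, 5↦3, 6↦0]  zeros at y ∈ {2, 6}
  x = 3: [0↦4, 1↦2, 2↦5, 3↦6, 4↦5, 5↦2, 6↦4]  zeros at y ∈ ∅
  x = 4: [0↦3, 1↦6, 2↦0, 3↦6, 4↦3, 5↦5, 6↦5]  zeros at y ∈ {2}
  x = 5: [0↦6, 1↦0, 2↦6, 3↦3, 4↦5, 5↦5, 6↦3]  zeros at y ∈ {1}
  x = 6: [0↦6, 1↦5, 2↦2, 3↦4, 4↦4, 5↦2, 6↦5]  zeros at y ∈ ∅
Collecting zeros: affine points = {(0, 1), (0, 4), (1, 4), (1, 6), (2, 2), (2, 6), (4, 2), (5, 1)}.
Total count |C(F_7)_aff| = 8.


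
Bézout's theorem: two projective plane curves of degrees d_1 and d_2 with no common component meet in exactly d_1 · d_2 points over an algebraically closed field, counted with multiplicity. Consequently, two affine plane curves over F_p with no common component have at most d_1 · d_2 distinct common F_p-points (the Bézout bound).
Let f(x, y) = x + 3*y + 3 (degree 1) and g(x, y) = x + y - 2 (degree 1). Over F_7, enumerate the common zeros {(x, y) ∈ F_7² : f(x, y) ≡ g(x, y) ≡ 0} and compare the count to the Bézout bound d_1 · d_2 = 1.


Common zeros: {(1, 1)}; count = 1; Bézout bound = 1.

deg(f) = 1, deg(g) = 1, so Bézout bound = 1.
Scan x ∈ F_7. For each x, list the y ∈ F_7 with f(x, y) ≡ 0 and those with g(x, y) ≡ 0 (mod 7); the common zeros in that column are the intersection.
  x = 0: f ≡ 0 at y ∈ {6}; g ≡ 0 at y ∈ {2}; common: ∅.
  x = 1: f ≡ 0 at y ∈ {1}; g ≡ 0 at y ∈ {1}; common: {1}.
  x = 2: f ≡ 0 at y ∈ {3}; g ≡ 0 at y ∈ {0}; common: ∅.
  x = 3: f ≡ 0 at y ∈ {5}; g ≡ 0 at y ∈ {6}; common: ∅.
  x = 4: f ≡ 0 at y ∈ {0}; g ≡ 0 at y ∈ {5}; common: ∅.
  x = 5: f ≡ 0 at y ∈ {2}; g ≡ 0 at y ∈ {4}; common: ∅.
  x = 6: f ≡ 0 at y ∈ {4}; g ≡ 0 at y ∈ {3}; common: ∅.
Collecting: common zeros = {(1, 1)}, so the count is 1.
Comparison with the Bézout bound: 1 ≤ 1 = deg(f)·deg(g), as expected for curves with no common component (the bound is attained).


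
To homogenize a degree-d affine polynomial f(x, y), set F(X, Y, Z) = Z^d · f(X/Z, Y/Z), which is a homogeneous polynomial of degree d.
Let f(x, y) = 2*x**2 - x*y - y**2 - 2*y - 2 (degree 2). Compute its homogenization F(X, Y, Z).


F(X, Y, Z) = 2*X**2 - X*Y - Y**2 - 2*Y*Z - 2*Z**2

deg(f) = 2.
Substitute x = X/Z, y = Y/Z into f, then multiply by Z^2.
  monomial 2·x^2·y^0 ↦ 2·X^2·Y^0·Z^0.
  monomial -1·x^1·y^1 ↦ -1·X^1·Y^1·Z^0.
  monomial -1·x^0·y^2 ↦ -1·X^0·Y^2·Z^0.
  monomial -2·x^0·y^1 ↦ -2·X^0·Y^1·Z^1.
  monomial -2·x^0·y^0 ↦ -2·X^0·Y^0·Z^2.
Collecting: F(X, Y, Z) = 2*X**2 - X*Y - Y**2 - 2*Y*Z - 2*Z**2.


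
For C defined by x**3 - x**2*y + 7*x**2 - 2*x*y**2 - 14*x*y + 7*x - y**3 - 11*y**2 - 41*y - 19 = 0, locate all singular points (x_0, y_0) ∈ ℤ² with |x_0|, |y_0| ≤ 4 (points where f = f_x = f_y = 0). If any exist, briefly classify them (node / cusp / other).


Singular points: {(-3, -2)}; classification: cusp.

Compute partial derivatives:
  f_x = 3*x**2 - 2*x*y + 14*x - 2*y**2 - 14*y + 7.
  f_y = -x**2 - 4*x*y - 14*x - 3*y**2 - 22*y - 41.
Scan x_0 ∈ {−4, ..., 4}. For each x_0, f_y(x_0, y) is a polynomial in y; find its integer roots y ∈ {−4, ..., 4}, then test f_x and f at those candidates.
  x = -4: f_y(-4, y) = -3*y**2 - 6*y - 1; no integer root y with |y| ≤ 4.
  x = -3: f_y(-3, y) = -3*y**2 - 10*y - 8; vanishes at y ∈ {-2}. (-3, -2): f_x = 0, f = 0 — SINGULAR.
  x = -2: f_y(-2, y) = -3*y**2 - 14*y - 17; no integer root y with |y| ≤ 4.
  x = -1: f_y(-1, y) = -3*y**2 - 18*y - 28; no integer root y with |y| ≤ 4.
  x = 0: f_y(0, y) = -3*y**2 - 22*y - 41; no integer root y with |y| ≤ 4.
  x = 1: f_y(1, y) = -3*y**2 - 26*y - 56; vanishes at y ∈ {-4}. (1, -4): f_x = 56 ≠ 0.
  x = 2: f_y(2, y) = -3*y**2 - 30*y - 73; no integer root y with |y| ≤ 4.
  x = 3: f_y(3, y) = -3*y**2 - 34*y - 92; no integer root y with |y| ≤ 4.
  x = 4: f_y(4, y) = -3*y**2 - 38*y - 113; no integer root y with |y| ≤ 4.
Only singular point on the grid: (-3, -2).
Classify: substitute x = -3 + u, y = -2 + v and expand: f = u**3 - u**2*v - 2*u*v**2 - v**3 + v**2.
No constant or linear terms (consistent with a singular point). Quadratic part: v**2. Cubic part: u**3 - u**2*v - 2*u*v**2 - v**3.
The quadratic part v**2 is a perfect square, so there is a single (double) tangent line v = 0, i.e. y = -2. Restricting the cubic part to that line (v = 0) leaves u**3 ≠ 0, so f is not divisible by v and the branch is v² ≈ -u**3 to lowest order — this is a cusp.
Classification: cusp.


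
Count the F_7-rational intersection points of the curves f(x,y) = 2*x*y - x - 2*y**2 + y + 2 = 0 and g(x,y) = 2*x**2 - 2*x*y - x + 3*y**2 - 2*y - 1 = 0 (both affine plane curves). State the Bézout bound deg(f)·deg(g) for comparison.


Common zeros: {(2, 6), (6, 2)}; count = 2; Bézout bound = 4.

deg(f) = 2, deg(g) = 2, so Bézout bound = 4.
Scan x ∈ F_7. For each x, list the y ∈ F_7 with f(x, y) ≡ 0 and those with g(x, y) ≡ 0 (mod 7); the common zeros in that column are the intersection.
  x = 0: f ≡ 0 at y ∈ ∅; g ≡ 0 at y ∈ {1, 2}; common: ∅.
  x = 1: f ≡ 0 at y ∈ ∅; g ≡ 0 at y ∈ {0, 6}; common: ∅.
  x = 2: f ≡ 0 at y ∈ {0, 6}; g ≡ 0 at y ∈ {3, 6}; common: {6}.
  x = 3: f ≡ 0 at y ∈ ∅; g ≡ 0 at y ∈ {0, 5}; common: ∅.
  x = 4: f ≡ 0 at y ∈ {3, 5}; g ≡ 0 at y ∈ {4}; common: ∅.
  x = 5: f ≡ 0 at y ∈ ∅; g ≡ 0 at y ∈ {1, 3}; common: ∅.
  x = 6: f ≡ 0 at y ∈ {1, 2}; g ≡ 0 at y ∈ {2, 5}; common: {2}.
Collecting: common zeros = {(2, 6), (6, 2)}, so the count is 2.
Comparison with the Bézout bound: 2 ≤ 4 = deg(f)·deg(g), as expected for curves with no common component (the affine F_7-count falls short of the bound because intersections may lie at infinity, over extension fields, or carry multiplicity).
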